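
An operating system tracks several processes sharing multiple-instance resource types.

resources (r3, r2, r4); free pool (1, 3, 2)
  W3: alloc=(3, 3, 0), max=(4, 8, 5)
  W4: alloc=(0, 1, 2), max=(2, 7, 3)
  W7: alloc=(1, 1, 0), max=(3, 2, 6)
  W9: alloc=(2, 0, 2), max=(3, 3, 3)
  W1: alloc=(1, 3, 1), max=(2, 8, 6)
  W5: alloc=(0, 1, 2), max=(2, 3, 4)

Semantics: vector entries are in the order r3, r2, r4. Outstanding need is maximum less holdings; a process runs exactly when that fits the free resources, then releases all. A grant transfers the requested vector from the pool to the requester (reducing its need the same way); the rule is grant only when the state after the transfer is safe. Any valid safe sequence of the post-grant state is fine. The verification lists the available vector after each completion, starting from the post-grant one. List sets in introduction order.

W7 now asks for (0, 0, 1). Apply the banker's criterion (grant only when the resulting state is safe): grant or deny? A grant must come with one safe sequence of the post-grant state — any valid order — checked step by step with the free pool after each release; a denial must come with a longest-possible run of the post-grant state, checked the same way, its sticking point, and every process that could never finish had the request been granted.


GRANT. The post-grant state is safe; one safe sequence: W9, W5, W7, W3, W1, W4.
Key observation: post-grant, (1, 3, 1) remains, and an order beginning with W9 completes everyone.
Check on the post-grant state, step by step:
  pool = (1, 3, 1)
  W9 needs (1, 3, 1) <= (1, 3, 1) -> finishes; pool += (2, 0, 2) = (3, 3, 3)
  W5 needs (2, 2, 2) <= (3, 3, 3) -> finishes; pool += (0, 1, 2) = (3, 4, 5)
  W7 needs (2, 1, 5) <= (3, 4, 5) -> finishes; pool += (1, 1, 1) = (4, 5, 6)
  W3 needs (1, 5, 5) <= (4, 5, 6) -> finishes; pool += (3, 3, 0) = (7, 8, 6)
  W1 needs (1, 5, 5) <= (7, 8, 6) -> finishes; pool += (1, 3, 1) = (8, 11, 7)
  W4 needs (2, 6, 1) <= (8, 11, 7) -> finishes; pool += (0, 1, 2) = (8, 12, 9)


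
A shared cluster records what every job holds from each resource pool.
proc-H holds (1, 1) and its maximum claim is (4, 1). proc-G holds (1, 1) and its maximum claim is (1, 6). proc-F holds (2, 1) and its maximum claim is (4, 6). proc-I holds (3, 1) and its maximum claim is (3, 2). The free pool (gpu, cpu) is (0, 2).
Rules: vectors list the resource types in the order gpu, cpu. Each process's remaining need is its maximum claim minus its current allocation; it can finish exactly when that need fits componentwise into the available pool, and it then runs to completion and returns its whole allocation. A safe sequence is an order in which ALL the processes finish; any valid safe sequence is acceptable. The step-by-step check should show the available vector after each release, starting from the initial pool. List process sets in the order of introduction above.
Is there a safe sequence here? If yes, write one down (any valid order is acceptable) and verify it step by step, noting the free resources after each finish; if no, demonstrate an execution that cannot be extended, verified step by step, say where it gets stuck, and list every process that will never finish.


UNSAFE.
Key observation: after proc-I, proc-H complete, (4, 4) is the best the pool ever gets, yet each leftover process wants more cpu.
Going as far as possible: proc-I, proc-H; after that, nothing fits. Step-by-step check:
  pool = (0, 2)
  proc-I: need (0, 1) fits (0, 2); releases (3, 1), pool now (3, 3)
  proc-H: need (3, 0) fits (3, 3); releases (1, 1), pool now (4, 4)
  proc-G still needs (0, 5) but only (4, 4) is free — short on cpu
  proc-F still needs (2, 5) but only (4, 4) is free — short on cpu
Processes that can never finish: proc-G and proc-F.


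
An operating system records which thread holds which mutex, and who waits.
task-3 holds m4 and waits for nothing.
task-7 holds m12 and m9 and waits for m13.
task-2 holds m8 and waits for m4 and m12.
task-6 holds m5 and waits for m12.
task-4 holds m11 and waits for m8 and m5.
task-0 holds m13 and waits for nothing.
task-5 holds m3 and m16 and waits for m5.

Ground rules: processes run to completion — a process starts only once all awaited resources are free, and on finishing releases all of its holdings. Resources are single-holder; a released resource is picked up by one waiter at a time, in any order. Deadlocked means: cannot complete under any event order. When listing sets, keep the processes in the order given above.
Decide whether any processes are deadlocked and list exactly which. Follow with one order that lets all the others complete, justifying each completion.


The deadlocked set is empty.
Key observation: the wait graph is acyclic; completion cascades from the unblocked processes through everyone else.
The rest can finish in the order task-0, task-7, task-3, task-6, task-5, task-2, task-4.
Check, step by step:
  task-0: no waits; runs immediately, freeing m13
  task-7 waits on m13 — all released -> runs and releases m12 and m9
  task-3: no waits; runs immediately, freeing m4
  task-6 waits on m12 — all released -> runs and releases m5
  task-5 waits on m5 — all released -> runs and releases m3 and m16
  task-2 waits on m4 and m12 — all released -> runs and releases m8
  task-4 waits on m8 and m5 — all released -> runs and releases m11


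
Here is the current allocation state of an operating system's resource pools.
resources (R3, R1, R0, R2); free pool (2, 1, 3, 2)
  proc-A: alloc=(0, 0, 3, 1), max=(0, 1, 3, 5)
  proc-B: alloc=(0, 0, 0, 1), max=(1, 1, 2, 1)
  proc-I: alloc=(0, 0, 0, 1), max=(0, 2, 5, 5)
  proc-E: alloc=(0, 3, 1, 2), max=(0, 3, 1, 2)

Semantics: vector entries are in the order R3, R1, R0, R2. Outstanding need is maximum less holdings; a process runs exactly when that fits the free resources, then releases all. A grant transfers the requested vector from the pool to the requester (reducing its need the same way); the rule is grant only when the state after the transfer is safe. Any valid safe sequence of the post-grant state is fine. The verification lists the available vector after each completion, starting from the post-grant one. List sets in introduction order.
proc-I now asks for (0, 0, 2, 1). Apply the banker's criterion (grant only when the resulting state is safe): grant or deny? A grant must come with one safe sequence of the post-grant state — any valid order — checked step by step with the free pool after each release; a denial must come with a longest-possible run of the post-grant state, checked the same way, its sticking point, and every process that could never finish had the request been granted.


GRANT: granting preserves safety; a valid post-grant sequence is proc-E, proc-B, proc-A, proc-I.
Key observation: granting shrinks the pool to (2, 1, 1, 1), yet proc-E still fits and the chain goes through.
Verifying the post-grant state step by step:
  pool = (2, 1, 1, 1)
  run proc-E (needs (0, 0, 0, 0), free (2, 1, 1, 1)); after release of (0, 3, 1, 2) the pool is (2, 4, 2, 3)
  run proc-B (needs (1, 1, 2, 0), free (2, 4, 2, 3)); after release of (0, 0, 0, 1) the pool is (2, 4, 2, 4)
  run proc-A (needs (0, 1, 0, 4), free (2, 4, 2, 4)); after release of (0, 0, 3, 1) the pool is (2, 4, 5, 5)
  run proc-I (needs (0, 2, 3, 3), free (2, 4, 5, 5)); after release of (0, 0, 2, 2) the pool is (2, 4, 7, 7)


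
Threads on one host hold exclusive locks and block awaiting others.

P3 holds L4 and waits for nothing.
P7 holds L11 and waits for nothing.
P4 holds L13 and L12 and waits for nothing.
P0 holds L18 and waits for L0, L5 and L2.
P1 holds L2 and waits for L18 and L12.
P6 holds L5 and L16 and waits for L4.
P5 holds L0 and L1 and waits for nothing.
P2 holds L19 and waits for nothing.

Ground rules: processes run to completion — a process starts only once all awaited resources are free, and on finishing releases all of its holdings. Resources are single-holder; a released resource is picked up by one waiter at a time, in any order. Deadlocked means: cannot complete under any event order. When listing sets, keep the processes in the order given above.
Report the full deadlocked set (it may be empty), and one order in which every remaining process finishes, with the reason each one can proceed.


Deadlocked set: P0 and P1.
Key observation: nobody on the ring P0 -> P1 -> P0 can start until another member finishes, which never happens; no other process is dragged down with it.
The rest can finish in the order P3, P4, P2, P7, P6, P5.
Verifying each step:
  P3: no waits; runs immediately, freeing L4
  P4: no waits; runs immediately, freeing L13 and L12
  P2: no waits; runs immediately, freeing L19
  P7: no waits; runs immediately, freeing L11
  P6 waits on L4 — all released -> runs and releases L5 and L16
  P5: no waits; runs immediately, freeing L0 and L1


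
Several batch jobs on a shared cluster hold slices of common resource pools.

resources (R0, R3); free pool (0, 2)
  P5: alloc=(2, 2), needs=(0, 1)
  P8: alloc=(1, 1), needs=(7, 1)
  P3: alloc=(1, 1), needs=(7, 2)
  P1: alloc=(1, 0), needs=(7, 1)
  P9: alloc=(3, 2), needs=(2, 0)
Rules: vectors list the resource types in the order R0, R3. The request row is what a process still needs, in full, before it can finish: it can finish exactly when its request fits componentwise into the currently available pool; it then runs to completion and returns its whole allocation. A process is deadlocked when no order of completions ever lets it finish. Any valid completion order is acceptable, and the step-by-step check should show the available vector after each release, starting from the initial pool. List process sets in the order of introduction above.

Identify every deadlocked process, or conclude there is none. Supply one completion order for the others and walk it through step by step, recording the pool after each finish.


Deadlocked: P8, P3 and P1.
Key observation: once P5, P9 finish, the pool peaks at (5, 6) — and every remaining process still needs more R0 than that.
A valid finishing order for the others: P5, P9. Check, step by step:
  pool = (0, 2)
  P5 needs (0, 1) <= (0, 2) -> finishes; pool += (2, 2) = (2, 4)
  P9 needs (2, 0) <= (2, 4) -> finishes; pool += (3, 2) = (5, 6)
None of the blocked processes ever fits:
  P8 still needs (7, 1) but only (5, 6) is free — short on R0
  P3 still needs (7, 2) but only (5, 6) is free — short on R0
  P1 still needs (7, 1) but only (5, 6) is free — short on R0


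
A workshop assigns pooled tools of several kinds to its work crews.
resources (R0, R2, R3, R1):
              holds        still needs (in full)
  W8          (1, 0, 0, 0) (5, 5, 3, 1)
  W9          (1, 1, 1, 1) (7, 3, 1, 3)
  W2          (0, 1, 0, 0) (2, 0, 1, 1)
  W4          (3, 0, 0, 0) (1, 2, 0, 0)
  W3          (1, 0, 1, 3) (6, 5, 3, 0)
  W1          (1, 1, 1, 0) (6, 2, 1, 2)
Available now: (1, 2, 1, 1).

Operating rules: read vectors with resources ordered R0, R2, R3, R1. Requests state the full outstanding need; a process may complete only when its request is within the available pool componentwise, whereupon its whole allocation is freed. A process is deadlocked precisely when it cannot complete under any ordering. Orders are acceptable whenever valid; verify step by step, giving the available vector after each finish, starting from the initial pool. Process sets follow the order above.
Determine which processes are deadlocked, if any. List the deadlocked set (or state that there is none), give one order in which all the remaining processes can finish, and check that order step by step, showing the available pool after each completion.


Deadlocked set: W8, W9, W3 and W1.
Key observation: W4, W2 can finish, but then (4, 3, 1, 1) is all there is, and the blocked group's R0 demands exceed it.
A valid finishing order for the others: W4, W2. Step-by-step check:
  pool = (1, 2, 1, 1)
  W4 needs (1, 2, 0, 0) <= (1, 2, 1, 1) -> finishes; pool += (3, 0, 0, 0) = (4, 2, 1, 1)
  W2 needs (2, 0, 1, 1) <= (4, 2, 1, 1) -> finishes; pool += (0, 1, 0, 0) = (4, 3, 1, 1)
None of the blocked processes ever fits:
  blocked: W8 wants (5, 5, 3, 1), pool (4, 3, 1, 1) — not enough R0, R2 and R3
  blocked: W9 wants (7, 3, 1, 3), pool (4, 3, 1, 1) — not enough R0 and R1
  blocked: W3 wants (6, 5, 3, 0), pool (4, 3, 1, 1) — not enough R0, R2 and R3
  blocked: W1 wants (6, 2, 1, 2), pool (4, 3, 1, 1) — not enough R0 and R1


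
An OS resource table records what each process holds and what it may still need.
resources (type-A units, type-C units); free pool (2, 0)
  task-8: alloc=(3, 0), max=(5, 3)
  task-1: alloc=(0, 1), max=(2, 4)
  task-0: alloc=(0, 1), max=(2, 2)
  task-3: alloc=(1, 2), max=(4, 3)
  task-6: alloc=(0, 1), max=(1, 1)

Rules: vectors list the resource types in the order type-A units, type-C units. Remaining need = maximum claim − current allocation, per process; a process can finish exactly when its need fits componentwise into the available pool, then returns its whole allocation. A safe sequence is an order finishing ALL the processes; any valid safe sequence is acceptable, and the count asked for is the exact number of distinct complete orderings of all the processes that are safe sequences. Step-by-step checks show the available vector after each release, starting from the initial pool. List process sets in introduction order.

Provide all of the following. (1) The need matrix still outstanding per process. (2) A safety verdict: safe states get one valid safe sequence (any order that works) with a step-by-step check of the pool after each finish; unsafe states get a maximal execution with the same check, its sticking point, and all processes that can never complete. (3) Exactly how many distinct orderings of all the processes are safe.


(1) Outstanding need per process (order type-A units, type-C units):
  task-8: (2, 3)
  task-1: (2, 3)
  task-0: (2, 1)
  task-3: (3, 1)
  task-6: (1, 0)
(2) UNSAFE.
Key observation: after task-6, task-0 the pool peaks at (2, 2), and each blocked process is short somewhere: task-8 on type-C units; task-1 on type-C units; task-3 on type-A units.
A maximal execution: task-6, task-0 — then nothing else fits. Step-by-step check:
  pool = (2, 0)
  run task-6 (needs (1, 0), free (2, 0)); after release of (0, 1) the pool is (2, 1)
  run task-0 (needs (2, 1), free (2, 1)); after release of (0, 1) the pool is (2, 2)
  blocked: task-8 wants (2, 3), pool (2, 2) — not enough type-C units
  blocked: task-1 wants (2, 3), pool (2, 2) — not enough type-C units
  blocked: task-3 wants (3, 1), pool (2, 2) — not enough type-A units
Processes that can never finish: task-8, task-1 and task-3.
(3) The exact count: 0 of the possible complete orderings are safe sequences.


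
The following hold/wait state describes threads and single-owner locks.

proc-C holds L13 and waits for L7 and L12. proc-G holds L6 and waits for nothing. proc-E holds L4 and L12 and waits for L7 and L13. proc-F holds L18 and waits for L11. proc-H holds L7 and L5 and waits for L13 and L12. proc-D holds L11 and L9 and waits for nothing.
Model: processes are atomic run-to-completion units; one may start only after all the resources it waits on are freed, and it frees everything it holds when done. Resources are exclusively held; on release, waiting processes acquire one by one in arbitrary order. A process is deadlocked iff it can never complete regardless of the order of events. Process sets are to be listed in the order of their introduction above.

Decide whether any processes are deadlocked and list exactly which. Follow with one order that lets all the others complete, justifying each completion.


Deadlocked set: proc-C, proc-E and proc-H.
Key observation: the knot is the closed ring of waits proc-C -> proc-E -> proc-C; proc-H is caught in further circular waits.
One completion order for the rest: proc-D, proc-F, proc-G.
Check, step by step:
  run proc-D (it waits on nothing); releases L11 and L9
  proc-F waits on L11 — all released -> runs and releases L18
  run proc-G (it waits on nothing); releases L6


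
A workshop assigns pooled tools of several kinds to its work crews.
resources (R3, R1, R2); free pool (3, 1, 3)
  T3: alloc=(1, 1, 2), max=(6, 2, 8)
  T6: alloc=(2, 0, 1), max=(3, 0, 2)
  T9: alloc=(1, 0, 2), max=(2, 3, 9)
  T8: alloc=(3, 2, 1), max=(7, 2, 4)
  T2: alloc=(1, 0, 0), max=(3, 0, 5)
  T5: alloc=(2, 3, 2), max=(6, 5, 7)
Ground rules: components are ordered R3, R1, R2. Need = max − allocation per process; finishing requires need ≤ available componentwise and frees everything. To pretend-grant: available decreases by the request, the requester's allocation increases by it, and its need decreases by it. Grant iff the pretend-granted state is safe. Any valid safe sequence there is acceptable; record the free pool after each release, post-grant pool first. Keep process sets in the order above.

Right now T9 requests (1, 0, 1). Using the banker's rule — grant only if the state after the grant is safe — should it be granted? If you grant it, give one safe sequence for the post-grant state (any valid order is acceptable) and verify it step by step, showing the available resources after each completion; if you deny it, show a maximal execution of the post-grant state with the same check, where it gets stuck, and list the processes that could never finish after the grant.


DENY — the pretend-granted state is unsafe.
Key observation: the pool after T6, T8 is (7, 3, 4); every surviving request exceeds it in R2, so progress ends there.
Pretend the grant happened; the run T6, T8 goes as far as possible. Walking it through:
  pool = (2, 1, 2)
  T6 needs (1, 0, 1) <= (2, 1, 2) -> finishes; pool += (2, 0, 1) = (4, 1, 3)
  T8 needs (4, 0, 3) <= (4, 1, 3) -> finishes; pool += (3, 2, 1) = (7, 3, 4)
  T3 still needs (5, 1, 6) but only (7, 3, 4) is free — short on R2
  T9 still needs (0, 3, 6) but only (7, 3, 4) is free — short on R2
  T2 still needs (2, 0, 5) but only (7, 3, 4) is free — short on R2
  T5 still needs (4, 2, 5) but only (7, 3, 4) is free — short on R2
Post-grant, the permanently blocked set is T3, T9, T2 and T5.


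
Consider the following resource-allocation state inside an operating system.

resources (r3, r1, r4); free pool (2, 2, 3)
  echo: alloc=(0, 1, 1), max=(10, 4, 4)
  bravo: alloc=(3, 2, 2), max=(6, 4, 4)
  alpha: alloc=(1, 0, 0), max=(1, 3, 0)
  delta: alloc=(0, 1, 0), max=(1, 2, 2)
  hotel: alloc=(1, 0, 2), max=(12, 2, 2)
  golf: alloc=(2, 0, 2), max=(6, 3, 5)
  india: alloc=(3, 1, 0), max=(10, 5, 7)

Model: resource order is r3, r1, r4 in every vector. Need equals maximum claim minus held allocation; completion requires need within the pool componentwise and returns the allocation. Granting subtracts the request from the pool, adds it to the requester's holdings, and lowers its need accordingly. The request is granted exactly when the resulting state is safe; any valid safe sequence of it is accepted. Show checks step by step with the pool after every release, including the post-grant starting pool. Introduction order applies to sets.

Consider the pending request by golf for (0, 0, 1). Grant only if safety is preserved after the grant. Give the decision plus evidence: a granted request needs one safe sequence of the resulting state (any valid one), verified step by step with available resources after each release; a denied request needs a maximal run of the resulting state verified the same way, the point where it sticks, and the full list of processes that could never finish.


GRANT — the state after the grant stays safe, e.g. via delta, alpha, bravo, golf, india, hotel, echo.
Key observation: post-grant, (2, 2, 2) remains, and an order beginning with delta completes everyone.
Verifying the post-grant state step by step:
  pool = (2, 2, 2)
  run delta (needs (1, 1, 2), free (2, 2, 2)); after release of (0, 1, 0) the pool is (2, 3, 2)
  run alpha (needs (0, 3, 0), free (2, 3, 2)); after release of (1, 0, 0) the pool is (3, 3, 2)
  run bravo (needs (3, 2, 2), free (3, 3, 2)); after release of (3, 2, 2) the pool is (6, 5, 4)
  run golf (needs (4, 3, 2), free (6, 5, 4)); after release of (2, 0, 3) the pool is (8, 5, 7)
  run india (needs (7, 4, 7), free (8, 5, 7)); after release of (3, 1, 0) the pool is (11, 6, 7)
  run hotel (needs (11, 2, 0), free (11, 6, 7)); after release of (1, 0, 2) the pool is (12, 6, 9)
  run echo (needs (10, 3, 3), free (12, 6, 9)); after release of (0, 1, 1) the pool is (12, 7, 10)


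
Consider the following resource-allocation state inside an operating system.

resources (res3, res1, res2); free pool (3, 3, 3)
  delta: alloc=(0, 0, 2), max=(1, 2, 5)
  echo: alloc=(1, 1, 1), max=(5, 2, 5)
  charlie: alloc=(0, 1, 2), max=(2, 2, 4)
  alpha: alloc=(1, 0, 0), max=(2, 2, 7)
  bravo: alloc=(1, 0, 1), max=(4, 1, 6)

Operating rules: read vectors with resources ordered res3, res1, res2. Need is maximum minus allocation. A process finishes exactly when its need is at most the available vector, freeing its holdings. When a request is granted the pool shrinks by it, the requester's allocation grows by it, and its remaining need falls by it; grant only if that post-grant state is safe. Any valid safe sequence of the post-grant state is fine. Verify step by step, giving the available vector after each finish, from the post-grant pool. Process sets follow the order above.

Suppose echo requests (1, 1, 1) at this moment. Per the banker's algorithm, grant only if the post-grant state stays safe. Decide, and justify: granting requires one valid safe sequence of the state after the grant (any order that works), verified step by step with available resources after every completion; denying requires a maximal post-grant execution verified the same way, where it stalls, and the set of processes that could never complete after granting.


DENY: after the grant no complete ordering would exist.
Key observation: after charlie, delta the pool peaks at (2, 3, 6), and each blocked process is short somewhere: echo on res3; alpha on res2; bravo on res3.
Pretend the grant happened; the run charlie, delta goes as far as possible. Step-by-step check:
  pool = (2, 2, 2)
  charlie needs (2, 1, 2) <= (2, 2, 2) -> finishes; pool += (0, 1, 2) = (2, 3, 4)
  delta needs (1, 2, 3) <= (2, 3, 4) -> finishes; pool += (0, 0, 2) = (2, 3, 6)
  echo cannot run: need (3, 0, 3) vs free (2, 3, 6) (insufficient res3)
  alpha cannot run: need (1, 2, 7) vs free (2, 3, 6) (insufficient res2)
  bravo cannot run: need (3, 1, 5) vs free (2, 3, 6) (insufficient res3)
Had the request been granted, echo, alpha and bravo could never finish.


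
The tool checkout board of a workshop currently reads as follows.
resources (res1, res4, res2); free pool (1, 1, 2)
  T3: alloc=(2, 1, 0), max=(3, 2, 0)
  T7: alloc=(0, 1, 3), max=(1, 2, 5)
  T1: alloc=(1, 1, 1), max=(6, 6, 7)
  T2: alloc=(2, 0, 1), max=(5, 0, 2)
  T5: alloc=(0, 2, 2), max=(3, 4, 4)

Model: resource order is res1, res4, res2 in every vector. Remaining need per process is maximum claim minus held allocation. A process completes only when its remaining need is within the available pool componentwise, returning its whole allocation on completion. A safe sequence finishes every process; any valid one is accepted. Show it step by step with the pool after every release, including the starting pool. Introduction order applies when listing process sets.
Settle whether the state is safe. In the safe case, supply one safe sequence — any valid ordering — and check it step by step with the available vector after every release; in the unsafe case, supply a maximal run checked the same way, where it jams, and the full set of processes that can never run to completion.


SAFE — a valid safe sequence is T3, T5, T2, T7, T1.
Key observation: at T3 the run first touches a limit — (1, 1, 0) against (1, 1, 2), exact on a resource it actually requests.
Step-by-step check:
  pool = (1, 1, 2)
  T3: need (1, 1, 0) fits (1, 1, 2); releases (2, 1, 0), pool now (3, 2, 2)
  T5: need (3, 2, 2) fits (3, 2, 2); releases (0, 2, 2), pool now (3, 4, 4)
  T2: need (3, 0, 1) fits (3, 4, 4); releases (2, 0, 1), pool now (5, 4, 5)
  T7: need (1, 1, 2) fits (5, 4, 5); releases (0, 1, 3), pool now (5, 5, 8)
  T1: need (5, 5, 6) fits (5, 5, 8); releases (1, 1, 1), pool now (6, 6, 9)


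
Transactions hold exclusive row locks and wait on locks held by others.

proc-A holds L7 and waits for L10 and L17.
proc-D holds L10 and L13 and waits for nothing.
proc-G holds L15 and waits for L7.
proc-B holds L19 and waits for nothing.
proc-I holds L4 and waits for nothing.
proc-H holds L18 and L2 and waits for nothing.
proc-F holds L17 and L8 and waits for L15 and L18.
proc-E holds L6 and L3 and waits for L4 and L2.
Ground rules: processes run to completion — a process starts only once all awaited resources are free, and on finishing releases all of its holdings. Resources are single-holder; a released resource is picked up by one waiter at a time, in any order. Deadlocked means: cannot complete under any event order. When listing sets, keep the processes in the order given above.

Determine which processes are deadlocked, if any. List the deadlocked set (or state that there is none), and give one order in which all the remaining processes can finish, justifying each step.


Deadlocked: proc-A, proc-G and proc-F.
Key observation: the cycle proc-A -> proc-F -> proc-G -> proc-A can never break — each member waits on the next; no other process is dragged down with it.
A valid finishing order for the others: proc-D, proc-I, proc-H, proc-E, proc-B.
Check, step by step:
  proc-D: no waits; runs immediately, freeing L10 and L13
  proc-I: no waits; runs immediately, freeing L4
  proc-H: no waits; runs immediately, freeing L18 and L2
  proc-E waits on L4 and L2 — all released -> runs and releases L6 and L3
  proc-B: no waits; runs immediately, freeing L19


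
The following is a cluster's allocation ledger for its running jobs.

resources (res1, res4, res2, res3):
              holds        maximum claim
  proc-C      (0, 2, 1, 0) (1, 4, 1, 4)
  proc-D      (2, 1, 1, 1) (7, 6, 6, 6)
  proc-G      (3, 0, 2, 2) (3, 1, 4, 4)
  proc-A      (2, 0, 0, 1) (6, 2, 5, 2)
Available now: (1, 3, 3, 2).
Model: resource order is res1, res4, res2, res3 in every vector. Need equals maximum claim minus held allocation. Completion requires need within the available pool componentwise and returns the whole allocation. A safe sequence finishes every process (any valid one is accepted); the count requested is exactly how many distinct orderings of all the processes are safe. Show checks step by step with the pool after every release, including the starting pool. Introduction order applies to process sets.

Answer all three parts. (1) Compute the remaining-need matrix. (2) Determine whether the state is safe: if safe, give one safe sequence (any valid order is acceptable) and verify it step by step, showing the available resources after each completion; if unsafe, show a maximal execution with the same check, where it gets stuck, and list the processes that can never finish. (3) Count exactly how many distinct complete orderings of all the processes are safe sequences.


(1) Need matrix, components ordered res1, res4, res2, res3:
  proc-C: (1, 2, 0, 4)
  proc-D: (5, 5, 5, 5)
  proc-G: (0, 1, 2, 2)
  proc-A: (4, 2, 5, 1)
(2) SAFE — a valid safe sequence is proc-G, proc-A, proc-C, proc-D.
Key observation: the order's first zero-slack moment is proc-G ((0, 1, 2, 2) needed, (1, 3, 3, 2) free — a requested resource with nothing to spare).
Check, step by step:
  pool = (1, 3, 3, 2)
  proc-G needs (0, 1, 2, 2) <= (1, 3, 3, 2) -> finishes; pool += (3, 0, 2, 2) = (4, 3, 5, 4)
  proc-A needs (4, 2, 5, 1) <= (4, 3, 5, 4) -> finishes; pool += (2, 0, 0, 1) = (6, 3, 5, 5)
  proc-C needs (1, 2, 0, 4) <= (6, 3, 5, 5) -> finishes; pool += (0, 2, 1, 0) = (6, 5, 6, 5)
  proc-D needs (5, 5, 5, 5) <= (6, 5, 6, 5) -> finishes; pool += (2, 1, 1, 1) = (8, 6, 7, 6)
(3) The exact count: 2 of the possible complete orderings are safe sequences.


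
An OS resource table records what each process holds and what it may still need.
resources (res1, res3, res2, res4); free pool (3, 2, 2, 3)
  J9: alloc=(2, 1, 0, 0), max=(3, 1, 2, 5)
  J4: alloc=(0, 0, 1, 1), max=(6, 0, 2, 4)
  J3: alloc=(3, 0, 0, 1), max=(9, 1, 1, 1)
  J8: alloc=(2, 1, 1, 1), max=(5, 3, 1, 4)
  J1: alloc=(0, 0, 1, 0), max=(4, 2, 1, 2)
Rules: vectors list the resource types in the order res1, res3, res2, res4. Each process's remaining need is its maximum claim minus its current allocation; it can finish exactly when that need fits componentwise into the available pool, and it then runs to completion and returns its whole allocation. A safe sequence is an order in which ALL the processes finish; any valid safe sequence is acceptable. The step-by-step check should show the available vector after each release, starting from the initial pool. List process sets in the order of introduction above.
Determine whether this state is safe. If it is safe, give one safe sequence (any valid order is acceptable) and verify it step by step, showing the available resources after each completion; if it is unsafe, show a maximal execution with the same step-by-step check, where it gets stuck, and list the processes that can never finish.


UNSAFE — no complete ordering exists.
Key observation: after J8, J1 the pool peaks at (5, 3, 4, 4), and each blocked process is short somewhere: J9 on res4; J4 on res1; J3 on res1.
Going as far as possible: J8, J1; after that, nothing fits. Step-by-step check:
  pool = (3, 2, 2, 3)
  run J8 (needs (3, 2, 0, 3), free (3, 2, 2, 3)); after release of (2, 1, 1, 1) the pool is (5, 3, 3, 4)
  run J1 (needs (4, 2, 0, 2), free (5, 3, 3, 4)); after release of (0, 0, 1, 0) the pool is (5, 3, 4, 4)
  J9 cannot run: need (1, 0, 2, 5) vs free (5, 3, 4, 4) (insufficient res4)
  J4 cannot run: need (6, 0, 1, 3) vs free (5, 3, 4, 4) (insufficient res1)
  J3 cannot run: need (6, 1, 1, 0) vs free (5, 3, 4, 4) (insufficient res1)
Never able to finish: J9, J4 and J3.


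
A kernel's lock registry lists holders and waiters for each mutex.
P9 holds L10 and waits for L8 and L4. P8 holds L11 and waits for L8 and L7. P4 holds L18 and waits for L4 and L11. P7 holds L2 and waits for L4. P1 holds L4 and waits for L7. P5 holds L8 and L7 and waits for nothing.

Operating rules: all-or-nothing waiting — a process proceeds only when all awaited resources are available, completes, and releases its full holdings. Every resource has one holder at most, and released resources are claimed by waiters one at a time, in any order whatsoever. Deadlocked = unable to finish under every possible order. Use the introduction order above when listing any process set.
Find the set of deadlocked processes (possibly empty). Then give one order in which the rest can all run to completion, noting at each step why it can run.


Nothing here is deadlocked.
Key observation: the wait relation is loop-free; peeling off processes with no waits unwinds the whole state.
The rest can finish in the order P5, P1, P8, P4, P9, P7.
Verifying each step:
  P5 waits on nothing -> runs at once and releases L8 and L7
  P1: everything it awaited (L7) is free; runs, freeing L4
  P8: everything it awaited (L8 and L7) is free; runs, freeing L11
  P4: everything it awaited (L4 and L11) is free; runs, freeing L18
  P9: everything it awaited (L8 and L4) is free; runs, freeing L10
  P7: everything it awaited (L4) is free; runs, freeing L2


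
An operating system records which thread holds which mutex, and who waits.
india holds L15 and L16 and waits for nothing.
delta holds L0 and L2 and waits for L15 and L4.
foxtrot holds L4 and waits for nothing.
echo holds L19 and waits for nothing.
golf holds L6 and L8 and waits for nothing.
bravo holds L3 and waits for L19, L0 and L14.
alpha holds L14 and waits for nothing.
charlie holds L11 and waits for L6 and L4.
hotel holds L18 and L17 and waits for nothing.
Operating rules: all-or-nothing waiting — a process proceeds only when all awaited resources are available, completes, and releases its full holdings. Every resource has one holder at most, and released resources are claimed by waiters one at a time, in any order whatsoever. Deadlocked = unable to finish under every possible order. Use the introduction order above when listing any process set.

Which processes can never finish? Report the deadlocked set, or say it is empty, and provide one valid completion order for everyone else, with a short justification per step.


Nothing here is deadlocked.
Key observation: there is no circular wait here — follow any chain and it reaches a process that is free to run now.
A valid finishing order for the others: golf, foxtrot, india, alpha, delta, echo, bravo, hotel, charlie.
Verifying each step:
  run golf (it waits on nothing); releases L6 and L8
  run foxtrot (it waits on nothing); releases L4
  run india (it waits on nothing); releases L15 and L16
  run alpha (it waits on nothing); releases L14
  delta waits on L15 and L4 — all released -> runs and releases L0 and L2
  run echo (it waits on nothing); releases L19
  bravo waits on L19, L0 and L14 — all released -> runs and releases L3
  run hotel (it waits on nothing); releases L18 and L17
  charlie waits on L6 and L4 — all released -> runs and releases L11


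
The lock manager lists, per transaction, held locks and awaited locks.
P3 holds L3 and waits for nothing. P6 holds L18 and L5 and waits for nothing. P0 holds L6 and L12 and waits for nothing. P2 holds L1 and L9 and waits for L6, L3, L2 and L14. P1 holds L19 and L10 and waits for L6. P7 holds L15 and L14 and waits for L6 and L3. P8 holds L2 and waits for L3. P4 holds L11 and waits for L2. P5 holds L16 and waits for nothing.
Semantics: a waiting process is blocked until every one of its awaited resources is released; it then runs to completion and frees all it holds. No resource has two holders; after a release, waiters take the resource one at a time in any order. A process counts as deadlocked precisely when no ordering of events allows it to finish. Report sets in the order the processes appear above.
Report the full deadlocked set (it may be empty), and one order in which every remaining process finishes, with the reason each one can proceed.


No process is deadlocked.
Key observation: all waits point, directly or indirectly, at processes that can finish, so nothing is permanently blocked.
A valid finishing order for the others: P0, P3, P7, P1, P6, P8, P5, P4, P2.
Check, step by step:
  run P0 (it waits on nothing); releases L6 and L12
  run P3 (it waits on nothing); releases L3
  P7: everything it awaited (L6 and L3) is free; runs, freeing L15 and L14
  P1: everything it awaited (L6) is free; runs, freeing L19 and L10
  run P6 (it waits on nothing); releases L18 and L5
  P8: everything it awaited (L3) is free; runs, freeing L2
  run P5 (it waits on nothing); releases L16
  P4: everything it awaited (L2) is free; runs, freeing L11
  P2: everything it awaited (L6, L3, L2 and L14) is free; runs, freeing L1 and L9


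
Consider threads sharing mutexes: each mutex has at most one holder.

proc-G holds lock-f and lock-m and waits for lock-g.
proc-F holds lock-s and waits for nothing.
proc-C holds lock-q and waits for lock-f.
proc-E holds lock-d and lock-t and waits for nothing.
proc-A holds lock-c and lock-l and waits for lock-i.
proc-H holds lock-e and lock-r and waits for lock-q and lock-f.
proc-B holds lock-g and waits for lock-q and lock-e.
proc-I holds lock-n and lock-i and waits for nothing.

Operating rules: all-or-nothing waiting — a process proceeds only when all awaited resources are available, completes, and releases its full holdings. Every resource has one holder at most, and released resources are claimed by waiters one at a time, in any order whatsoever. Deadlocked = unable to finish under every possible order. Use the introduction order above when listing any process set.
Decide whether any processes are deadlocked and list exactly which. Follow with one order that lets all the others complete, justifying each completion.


Deadlocked set: proc-G, proc-C, proc-H and proc-B.
Key observation: the knot is the closed ring of waits proc-G -> proc-B -> proc-C -> proc-G; proc-H is caught in further circular waits.
The rest can finish in the order proc-E, proc-F, proc-I, proc-A.
Verifying each step:
  run proc-E (it waits on nothing); releases lock-d and lock-t
  run proc-F (it waits on nothing); releases lock-s
  run proc-I (it waits on nothing); releases lock-n and lock-i
  proc-A waits on lock-i — all released -> runs and releases lock-c and lock-l


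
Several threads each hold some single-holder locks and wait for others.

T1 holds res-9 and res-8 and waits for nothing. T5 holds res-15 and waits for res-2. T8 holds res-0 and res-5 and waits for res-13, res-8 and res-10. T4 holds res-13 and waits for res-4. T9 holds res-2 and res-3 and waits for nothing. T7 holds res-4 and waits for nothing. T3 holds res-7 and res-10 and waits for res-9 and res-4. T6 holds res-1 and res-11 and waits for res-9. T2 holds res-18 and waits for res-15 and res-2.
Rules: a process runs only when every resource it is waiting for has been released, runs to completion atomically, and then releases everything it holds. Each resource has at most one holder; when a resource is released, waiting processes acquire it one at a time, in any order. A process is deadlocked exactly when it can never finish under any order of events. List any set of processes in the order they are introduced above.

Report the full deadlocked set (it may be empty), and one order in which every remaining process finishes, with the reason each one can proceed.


No process is deadlocked.
Key observation: the waits form no ring: some process can always run, and its releases unblock the others one by one.
A valid finishing order for the others: T9, T1, T7, T4, T3, T5, T8, T6, T2.
Walking it through:
  T9 waits on nothing -> runs at once and releases res-2 and res-3
  T1 waits on nothing -> runs at once and releases res-9 and res-8
  T7 waits on nothing -> runs at once and releases res-4
  T4: everything it awaited (res-4) is free; runs, freeing res-13
  T3: everything it awaited (res-9 and res-4) is free; runs, freeing res-7 and res-10
  T5: everything it awaited (res-2) is free; runs, freeing res-15
  T8: everything it awaited (res-13, res-8 and res-10) is free; runs, freeing res-0 and res-5
  T6: everything it awaited (res-9) is free; runs, freeing res-1 and res-11
  T2: everything it awaited (res-15 and res-2) is free; runs, freeing res-18


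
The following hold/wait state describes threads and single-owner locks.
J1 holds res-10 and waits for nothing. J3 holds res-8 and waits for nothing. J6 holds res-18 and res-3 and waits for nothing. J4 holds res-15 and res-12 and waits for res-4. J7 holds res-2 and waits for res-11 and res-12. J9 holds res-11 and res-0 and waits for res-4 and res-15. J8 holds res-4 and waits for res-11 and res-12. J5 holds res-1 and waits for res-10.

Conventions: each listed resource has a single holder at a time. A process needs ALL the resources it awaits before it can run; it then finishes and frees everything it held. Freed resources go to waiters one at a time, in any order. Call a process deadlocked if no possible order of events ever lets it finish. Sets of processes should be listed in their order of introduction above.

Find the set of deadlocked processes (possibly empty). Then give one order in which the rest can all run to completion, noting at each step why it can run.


Deadlocked: J4, J7, J9 and J8.
Key observation: J4 -> J8 -> J4 is a circular wait — nothing in it can go first; J9 is caught in further circular waits and J7 waits into the deadlock from upstream.
The rest can finish in the order J1, J3, J5, J6.
Step-by-step check:
  J1: no waits; runs immediately, freeing res-10
  J3: no waits; runs immediately, freeing res-8
  run J5 (all its waits — res-10 — are resolved); releases res-1
  J6: no waits; runs immediately, freeing res-18 and res-3


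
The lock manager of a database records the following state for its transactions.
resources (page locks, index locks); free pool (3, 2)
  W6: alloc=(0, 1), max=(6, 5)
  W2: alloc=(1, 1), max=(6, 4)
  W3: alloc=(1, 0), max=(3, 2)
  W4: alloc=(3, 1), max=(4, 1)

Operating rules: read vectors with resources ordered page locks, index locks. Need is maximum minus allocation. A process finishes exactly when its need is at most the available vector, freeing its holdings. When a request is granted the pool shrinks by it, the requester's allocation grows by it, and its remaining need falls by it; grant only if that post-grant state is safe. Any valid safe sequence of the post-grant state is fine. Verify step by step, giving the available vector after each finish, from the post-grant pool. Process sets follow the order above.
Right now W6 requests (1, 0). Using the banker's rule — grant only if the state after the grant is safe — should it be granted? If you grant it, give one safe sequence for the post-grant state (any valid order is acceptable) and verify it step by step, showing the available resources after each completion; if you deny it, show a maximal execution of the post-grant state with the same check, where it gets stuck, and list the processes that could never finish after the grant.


GRANT — the state after the grant stays safe, e.g. via W4, W3, W2, W6.
Key observation: the grant leaves (2, 2) free — enough for W4, whose release restarts the cascade.
Verifying the post-grant state step by step:
  pool = (2, 2)
  run W4 (needs (1, 0), free (2, 2)); after release of (3, 1) the pool is (5, 3)
  run W3 (needs (2, 2), free (5, 3)); after release of (1, 0) the pool is (6, 3)
  run W2 (needs (5, 3), free (6, 3)); after release of (1, 1) the pool is (7, 4)
  run W6 (needs (5, 4), free (7, 4)); after release of (1, 1) the pool is (8, 5)
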